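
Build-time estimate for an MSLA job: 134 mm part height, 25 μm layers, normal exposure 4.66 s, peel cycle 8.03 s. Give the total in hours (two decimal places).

18.89 hours

Layer count = ceil(134 / 0.025) = 5360.
Cycle time: 4.66 + 8.03 → 12.69 s.
Total = 5360 × 12.69 = 68018.4 s = 18.89 hours.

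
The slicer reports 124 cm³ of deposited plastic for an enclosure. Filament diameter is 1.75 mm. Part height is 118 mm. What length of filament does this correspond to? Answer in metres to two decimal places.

51.55 m

Filament cross-section = π × (1.75/2)² = 2.4053 mm².
L = 124000 mm³ / 2.4053 mm² = 51552.82 mm, i.e. 51.55 m.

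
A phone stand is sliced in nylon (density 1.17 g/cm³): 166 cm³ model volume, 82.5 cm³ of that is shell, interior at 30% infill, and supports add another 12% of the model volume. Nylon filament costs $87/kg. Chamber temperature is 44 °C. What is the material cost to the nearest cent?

Infill region = 166 − 82.5 = 83.5 cm³.
Infill deposited = 0.30 × 83.5 = 25.05 cm³.
Support = 0.12 × 166, so 19.92 cm³.
Deposited volume = 82.5 + 25.05 + 19.92 = 127.47 cm³.
Mass: 127.47 × 1.17 → 149.1399 g.
Cost = 149.1399 g / 1000 × $87/kg = $12.98.

$12.98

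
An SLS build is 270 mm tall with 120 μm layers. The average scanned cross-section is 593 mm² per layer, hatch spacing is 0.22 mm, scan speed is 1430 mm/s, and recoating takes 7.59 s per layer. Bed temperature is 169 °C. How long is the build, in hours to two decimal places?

Number of layers: 270 / 0.12 → 2250 (rounded up).
Scan path per layer = 593 / 0.22 = 2695.5 mm.
Per-layer scan time = 2695.5 / 1430, so 1.885 s.
Layer cycle = 1.885 + 7.59 = 9.475 s.
Total: 2250 × 9.475 s = 21318.75 s → 5.92 hours.

5.92 hours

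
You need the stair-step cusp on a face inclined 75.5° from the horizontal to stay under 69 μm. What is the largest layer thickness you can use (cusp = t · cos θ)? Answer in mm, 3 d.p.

Layer height = cusp / cos(75.5°) = 0.069 / 0.2504 = 0.276 mm.

0.276 mm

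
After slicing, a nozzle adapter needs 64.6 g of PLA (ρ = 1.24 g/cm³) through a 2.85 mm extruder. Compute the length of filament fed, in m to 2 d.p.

8.17 m

Volume = 64.6 g / 1.24 g·cm⁻³ = 52.0968 cm³ = 52096.8 mm³.
A = π r² = π × 1.425² = 6.3794 mm².
L = V/A = 52096.8/6.3794 = 8166.41 mm → 8.17 m.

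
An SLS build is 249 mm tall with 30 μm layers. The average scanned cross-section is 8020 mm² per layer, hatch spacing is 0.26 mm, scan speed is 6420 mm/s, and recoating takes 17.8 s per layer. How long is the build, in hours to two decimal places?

Layers = ⌈249/0.03⌉ = 8300.
Hatch length per layer = 8020 / 0.26, so 30846.2 mm.
Scan time per layer: 30846.2 / 6420 → 4.8047 s.
Layer cycle = 4.8047 + 17.8, so 22.6047 s.
8300 layers × 22.6047 s/layer = 187619.01 s, i.e. 52.12 hours.

52.12 hours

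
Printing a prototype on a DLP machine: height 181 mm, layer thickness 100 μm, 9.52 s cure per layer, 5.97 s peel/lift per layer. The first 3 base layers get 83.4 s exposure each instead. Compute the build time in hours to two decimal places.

Number of layers: 181 / 0.1 → 1810 (rounded up).
Burn-in layers = 3 × (83.4 + 5.97), so 268.11 s.
Regular layers = 1807 × (9.52 + 5.97) = 27990.43 s.
Sum: 268.11 + 27990.43 = 28258.54 s → 7.85 hours.

7.85 hours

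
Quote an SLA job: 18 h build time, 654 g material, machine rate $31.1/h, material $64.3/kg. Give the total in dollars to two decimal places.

$601.85

Machine-time cost = 31.1 × 18, so $559.80.
Material charge: 64.3 × 654/1000 → $42.0522.
Total = 559.80 + 42.0522 = 601.8522 ≈ $601.85.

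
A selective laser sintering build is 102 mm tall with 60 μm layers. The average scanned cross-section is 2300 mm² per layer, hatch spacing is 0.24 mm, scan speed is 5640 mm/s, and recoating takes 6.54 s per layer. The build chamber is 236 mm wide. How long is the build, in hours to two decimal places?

3.89 hours

Number of layers: 102 / 0.06 → 1700 (rounded up).
Per-layer scan distance: 2300 / 0.24 → 9583.3 mm.
Scan time per layer = 9583.3 / 5640, so 1.6992 s.
Time per layer = 1.6992 + 6.54, so 8.2392 s.
Total: 1700 × 8.2392 s = 14006.64 s → 3.89 hours.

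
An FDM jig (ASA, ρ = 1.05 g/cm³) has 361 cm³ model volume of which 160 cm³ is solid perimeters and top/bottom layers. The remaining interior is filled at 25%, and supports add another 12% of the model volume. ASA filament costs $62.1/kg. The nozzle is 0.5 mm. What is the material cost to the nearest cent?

Volume inside the shell = 361 − 160 = 201 cm³.
Infill deposited = 0.25 × 201 = 50.25 cm³.
Support = 0.12 × 361, so 43.32 cm³.
Total printed volume = 160 + 50.25 + 43.32 = 253.57 cm³.
Mass = 253.57 × 1.05 = 266.2485 g.
Cost = 266.2485 g / 1000 × $62.1/kg = $16.53.

$16.53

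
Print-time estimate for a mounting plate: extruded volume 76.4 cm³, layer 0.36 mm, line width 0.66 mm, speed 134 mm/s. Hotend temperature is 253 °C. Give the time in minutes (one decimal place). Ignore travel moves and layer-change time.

40.0 minutes

Bead cross-section = 0.36 × 0.66, so 0.2376 mm².
Total extruded path = 76400/0.2376 = 321548.8 mm.
Extrusion time = 321548.8 / 134, so 2399.6 s.
That's 2399.6 s → 40.0 minutes.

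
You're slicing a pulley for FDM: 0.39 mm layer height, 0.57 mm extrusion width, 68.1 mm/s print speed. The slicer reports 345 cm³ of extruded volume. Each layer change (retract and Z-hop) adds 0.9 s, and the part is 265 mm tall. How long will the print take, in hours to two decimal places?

6.50 hours

Bead cross-section = 0.39 × 0.57, so 0.2223 mm².
Toolpath length = 345 cm³ / 0.2223 mm² = 345000 / 0.2223 = 1551956.8 mm.
Extrusion time = 1551956.8 / 68.1 = 22789.4 s.
Layers = ⌈265/0.39⌉ = 680.
Non-print overhead = 680 × 0.9 = 612 s.
Altogether 22789.4 + 612 = 23401.4 s, i.e. 6.50 hours.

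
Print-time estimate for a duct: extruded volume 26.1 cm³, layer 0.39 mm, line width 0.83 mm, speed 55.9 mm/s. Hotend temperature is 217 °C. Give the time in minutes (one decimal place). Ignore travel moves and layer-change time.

24.0 minutes

Extrusion cross-section: 0.39 × 0.83 → 0.3237 mm².
Total extruded path = 26100/0.3237 = 80630.2 mm.
Extrusion time = 80630.2 / 55.9 = 1442.4 s.
That's 1442.4 s → 24.0 minutes.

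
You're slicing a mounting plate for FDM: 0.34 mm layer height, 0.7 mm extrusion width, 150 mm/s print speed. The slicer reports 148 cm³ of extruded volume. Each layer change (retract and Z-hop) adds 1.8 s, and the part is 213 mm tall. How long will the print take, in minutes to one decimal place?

Extrusion cross-section: 0.34 × 0.7 → 0.238 mm².
Toolpath length = 148 cm³ / 0.238 mm² = 148000 / 0.238 = 621848.7 mm.
Time extruding = 621848.7 / 150 = 4145.7 s.
Layers = ⌈213/0.34⌉ = 627.
Layer-change overhead = 627 × 1.8 = 1128.6 s.
Total = 4145.7 + 1128.6 = 5274.3 s = 87.9 minutes.

87.9 minutes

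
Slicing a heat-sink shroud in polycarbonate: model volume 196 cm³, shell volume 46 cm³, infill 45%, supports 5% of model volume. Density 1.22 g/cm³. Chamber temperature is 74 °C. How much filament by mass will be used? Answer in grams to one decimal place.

150.4 g

Infill region = 196 − 46 = 150 cm³.
Infill deposited: 0.45 × 150 → 67.5 cm³.
Support: 0.05 × 196 → 9.8 cm³.
Total printed volume: 46 + 67.5 + 9.8 → 123.3 cm³.
Mass: 123.3 × 1.22 → 150.426 g.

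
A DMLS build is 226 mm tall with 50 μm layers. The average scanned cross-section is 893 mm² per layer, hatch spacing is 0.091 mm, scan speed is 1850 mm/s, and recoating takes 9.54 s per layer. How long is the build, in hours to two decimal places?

18.64 hours

Number of layers: 226 / 0.05 → 4520 (rounded up).
Per-layer scan distance = 893 / 0.091, so 9813.2 mm.
Scan time per layer = 9813.2 / 1850 = 5.3044 s.
Time per layer: 5.3044 + 9.54 → 14.8444 s.
Total: 4520 × 14.8444 s = 67096.688 s → 18.64 hours.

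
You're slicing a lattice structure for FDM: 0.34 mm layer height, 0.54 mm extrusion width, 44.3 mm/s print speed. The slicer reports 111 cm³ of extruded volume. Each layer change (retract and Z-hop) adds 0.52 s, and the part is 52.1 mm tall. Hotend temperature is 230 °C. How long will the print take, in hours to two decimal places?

3.81 hours

Bead cross-section = 0.34 × 0.54, so 0.1836 mm².
Path length: 111000 mm³ / 0.1836 mm² → 604575.2 mm.
Print-move time: 604575.2 / 44.3 → 13647.3 s.
Layer count = ceil(52.1 / 0.34) = 154.
Non-print overhead: 154 × 0.52 → 80.08 s.
Altogether 13647.3 + 80.08 = 13727.38 s, i.e. 3.81 hours.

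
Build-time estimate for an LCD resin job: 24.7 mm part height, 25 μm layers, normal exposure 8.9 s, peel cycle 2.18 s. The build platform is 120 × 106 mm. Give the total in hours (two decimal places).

3.04 hours

Layers = ⌈24.7/0.025⌉ = 988.
Each layer takes = 8.9 + 2.18 = 11.08 s.
Total = 988 × 11.08 = 10947.04 s = 3.04 hours.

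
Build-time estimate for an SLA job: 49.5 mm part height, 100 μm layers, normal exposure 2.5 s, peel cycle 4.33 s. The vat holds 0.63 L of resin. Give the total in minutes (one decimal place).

56.3 minutes

Number of layers: 49.5 / 0.1 → 495 (rounded up).
Cycle time = 2.5 + 4.33, so 6.83 s.
Build time: 495 × 6.83 s = 3380.85 s, i.e. 56.3 minutes.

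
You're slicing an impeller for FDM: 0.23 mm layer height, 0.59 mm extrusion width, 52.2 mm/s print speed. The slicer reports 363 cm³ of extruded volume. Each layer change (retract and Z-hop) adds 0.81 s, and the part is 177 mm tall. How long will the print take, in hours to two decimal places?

Line area = 0.23 × 0.59, so 0.1357 mm².
Total extruded path = 363000/0.1357 = 2675018.4 mm.
Print-move time: 2675018.4 / 52.2 → 51245.6 s.
Number of layers: 177 / 0.23 → 770 (rounded up).
Z-hop total = 770 × 0.81 = 623.7 s.
Total = 51245.6 + 623.7 = 51869.3 s = 14.41 hours.

14.41 hours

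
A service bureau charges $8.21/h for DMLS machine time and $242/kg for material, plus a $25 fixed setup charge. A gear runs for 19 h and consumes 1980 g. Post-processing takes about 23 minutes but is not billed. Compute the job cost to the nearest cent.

$660.15

Machine-time cost = 8.21 × 19, so $155.99.
Material charge: 242 × 1980/1000 → $479.16.
Adding setup: 155.99 + 479.16 + 25 → $660.15.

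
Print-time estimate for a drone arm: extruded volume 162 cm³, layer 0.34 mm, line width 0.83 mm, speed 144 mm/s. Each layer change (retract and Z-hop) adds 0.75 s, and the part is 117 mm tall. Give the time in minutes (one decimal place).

70.8 minutes

Extrusion cross-section = 0.34 × 0.83, so 0.2822 mm².
Path length: 162000 mm³ / 0.2822 mm² → 574060.9 mm.
Extrusion time = 574060.9 / 144 = 3986.5 s.
Number of layers: 117 / 0.34 → 345 (rounded up).
Layer-change overhead = 345 × 0.75 = 258.75 s.
Total = 3986.5 + 258.75 = 4245.25 s = 70.8 minutes.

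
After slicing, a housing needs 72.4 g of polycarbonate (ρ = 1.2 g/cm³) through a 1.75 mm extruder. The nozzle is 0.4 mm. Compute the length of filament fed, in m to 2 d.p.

Extruded volume: 72.4/1.2 = 60.3333 cm³ (60333.3 mm³).
Filament cross-section = π × (1.75/2)² = 2.4053 mm².
Length = 60333.3 / 2.4053 = 25083.48 mm = 25.08 m.

25.08 m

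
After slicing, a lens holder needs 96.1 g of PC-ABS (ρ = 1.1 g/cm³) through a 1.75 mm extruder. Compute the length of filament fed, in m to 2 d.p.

36.32 m

Volume = 96.1 g / 1.1 g·cm⁻³ = 87.3636 cm³ = 87363.6 mm³.
Cross-section of 1.75 mm filament: π·(1.75/2)² = 2.4053 mm².
L = V/A = 87363.6/2.4053 = 36321.29 mm → 36.32 m.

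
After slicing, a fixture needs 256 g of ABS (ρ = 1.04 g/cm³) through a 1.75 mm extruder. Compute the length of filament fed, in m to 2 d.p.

102.34 m

Extruded volume: 256/1.04 = 246.1538 cm³ (246153.8 mm³).
A = π r² = π × 0.875² = 2.4053 mm².
L = V/A = 246153.8/2.4053 = 102338.09 mm → 102.34 m.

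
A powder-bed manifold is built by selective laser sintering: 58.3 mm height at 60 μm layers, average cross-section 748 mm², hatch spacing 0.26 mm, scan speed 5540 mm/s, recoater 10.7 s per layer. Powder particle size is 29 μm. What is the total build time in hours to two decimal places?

Number of layers: 58.3 / 0.06 → 972 (rounded up).
Scan path per layer: 748 / 0.26 → 2876.9 mm.
Laser time per layer = 2876.9 / 5540 = 0.5193 s.
Time per layer = 0.5193 + 10.7, so 11.2193 s.
Total: 972 × 11.2193 s = 10905.1596 s → 3.03 hours.

3.03 hours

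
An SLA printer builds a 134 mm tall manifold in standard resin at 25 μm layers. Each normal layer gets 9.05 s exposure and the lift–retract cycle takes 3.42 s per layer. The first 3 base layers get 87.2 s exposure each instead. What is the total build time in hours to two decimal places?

Layers = ⌈134/0.025⌉ = 5360.
Burn-in layers = 3 × (87.2 + 3.42) = 271.86 s.
Regular layers: 5357 × (9.05 + 3.42) → 66801.79 s.
Total = 271.86 + 66801.79 = 67073.65 s = 18.63 hours.

18.63 hours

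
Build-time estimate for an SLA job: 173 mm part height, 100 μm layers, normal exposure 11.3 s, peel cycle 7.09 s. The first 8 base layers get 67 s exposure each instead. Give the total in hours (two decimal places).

Number of layers: 173 / 0.1 → 1730 (rounded up).
Base layers = 8 × (67 + 7.09), so 592.72 s.
Normal layers: 1722 × (11.3 + 7.09) → 31667.58 s.
Sum: 592.72 + 31667.58 = 32260.3 s → 8.96 hours.

8.96 hours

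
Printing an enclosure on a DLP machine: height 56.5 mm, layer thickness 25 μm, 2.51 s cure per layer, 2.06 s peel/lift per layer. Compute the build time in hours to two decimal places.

2.87 hours

Number of layers: 56.5 / 0.025 → 2260 (rounded up).
Cycle time = 2.51 + 2.06, so 4.57 s.
Build time: 2260 × 4.57 s = 10328.2 s, i.e. 2.87 hours.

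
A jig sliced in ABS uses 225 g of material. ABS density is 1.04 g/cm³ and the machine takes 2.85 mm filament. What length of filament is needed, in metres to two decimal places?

33.91 m

Volume = 225 g / 1.04 g·cm⁻³ = 216.3462 cm³ = 216346.2 mm³.
Cross-section of 2.85 mm filament: π·(2.85/2)² = 6.3794 mm².
Length = 216346.2 / 6.3794 = 33913.25 mm = 33.91 m.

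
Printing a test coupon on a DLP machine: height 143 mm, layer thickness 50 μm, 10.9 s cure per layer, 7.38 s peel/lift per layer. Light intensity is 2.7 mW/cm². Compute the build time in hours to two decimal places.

14.52 hours

Layers = ⌈143/0.05⌉ = 2860.
Each layer takes = 10.9 + 7.38 = 18.28 s.
Build time: 2860 × 18.28 s = 52280.8 s, i.e. 14.52 hours.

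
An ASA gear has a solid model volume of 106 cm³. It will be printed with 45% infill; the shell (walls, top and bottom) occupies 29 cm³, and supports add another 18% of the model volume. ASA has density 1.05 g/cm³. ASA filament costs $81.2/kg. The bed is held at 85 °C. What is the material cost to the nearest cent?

$7.05

Infill region = 106 − 29 = 77 cm³.
Deposited infill: 0.45 × 77 → 34.65 cm³.
Support: 0.18 × 106 → 19.08 cm³.
Deposited volume = 29 + 34.65 + 19.08 = 82.73 cm³.
Mass = 82.73 × 1.05, so 86.8665 g.
Cost = 86.8665 g / 1000 × $81.2/kg = $7.05.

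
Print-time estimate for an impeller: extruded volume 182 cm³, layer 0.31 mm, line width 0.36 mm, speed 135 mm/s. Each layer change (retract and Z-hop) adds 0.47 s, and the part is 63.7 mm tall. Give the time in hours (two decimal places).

Bead cross-section: 0.31 × 0.36 → 0.1116 mm².
Path length: 182000 mm³ / 0.1116 mm² → 1630824.4 mm.
Time extruding = 1630824.4 / 135 = 12080.2 s.
Layer count = ceil(63.7 / 0.31) = 206.
Layer-change overhead: 206 × 0.47 → 96.82 s.
Total = 12080.2 + 96.82 = 12177.02 s = 3.38 hours.

3.38 hours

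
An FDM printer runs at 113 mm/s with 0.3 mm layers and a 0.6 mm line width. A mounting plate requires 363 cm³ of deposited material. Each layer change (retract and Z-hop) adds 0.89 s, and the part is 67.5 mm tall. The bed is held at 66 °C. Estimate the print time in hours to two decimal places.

Bead cross-section: 0.3 × 0.6 → 0.18 mm².
Total extruded path = 363000/0.18 = 2016666.7 mm.
Print-move time: 2016666.7 / 113 → 17846.6 s.
Number of layers: 67.5 / 0.3 → 225 (rounded up).
Z-hop total = 225 × 0.89, so 200.25 s.
Altogether 17846.6 + 200.25 = 18046.85 s, i.e. 5.01 hours.

5.01 hours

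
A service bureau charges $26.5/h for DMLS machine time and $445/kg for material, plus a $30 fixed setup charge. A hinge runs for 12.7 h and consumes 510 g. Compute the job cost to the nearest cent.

Machine cost = 26.5 × 12.7 = $336.55.
Material cost = 445 × 510/1000 = $226.95.
Adding setup: 336.55 + 226.95 + 30 → $593.50.

$593.50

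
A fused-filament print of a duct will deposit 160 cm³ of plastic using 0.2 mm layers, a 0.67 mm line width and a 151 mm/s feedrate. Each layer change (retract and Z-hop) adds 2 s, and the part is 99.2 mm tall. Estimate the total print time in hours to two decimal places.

Bead cross-section: 0.2 × 0.67 → 0.134 mm².
Total extruded path = 160000/0.134 = 1194029.9 mm.
Print-move time: 1194029.9 / 151 → 7907.5 s.
Layer count = ceil(99.2 / 0.2) = 496.
Layer-change overhead = 496 × 2, so 992 s.
Altogether 7907.5 + 992 = 8899.5 s, i.e. 2.47 hours.

2.47 hours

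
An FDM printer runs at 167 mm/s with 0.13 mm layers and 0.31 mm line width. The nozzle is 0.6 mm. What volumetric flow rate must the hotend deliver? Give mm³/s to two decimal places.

Extrusion cross-section = 0.13 × 0.31, so 0.0403 mm².
Q = v·A = 167 × 0.0403 = 6.73 mm³/s.

6.73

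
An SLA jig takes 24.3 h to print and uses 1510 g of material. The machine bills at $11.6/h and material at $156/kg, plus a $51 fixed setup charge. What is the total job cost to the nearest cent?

Machine-time cost: 11.6 × 24.3 → $281.88.
Material charge = 156 × 1510/1000 = $235.56.
Total = 281.88 + 235.56 + 51 = $568.44.

$568.44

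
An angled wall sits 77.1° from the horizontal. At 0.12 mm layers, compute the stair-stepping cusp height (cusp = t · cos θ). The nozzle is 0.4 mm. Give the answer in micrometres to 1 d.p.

26.8 μm

cos(77.1°) = 0.2233, so cusp = 0.12 × 0.2233 = 0.026796 mm → 26.8 μm.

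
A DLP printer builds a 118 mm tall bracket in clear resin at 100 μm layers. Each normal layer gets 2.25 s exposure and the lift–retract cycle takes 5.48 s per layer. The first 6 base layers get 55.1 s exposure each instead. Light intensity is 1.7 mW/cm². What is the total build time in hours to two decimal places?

Layers = ⌈118/0.1⌉ = 1180.
Burn-in layers = 6 × (55.1 + 5.48), so 363.48 s.
Remaining layers = 1174 × (2.25 + 5.48), so 9075.02 s.
Total = 363.48 + 9075.02 = 9438.5 s = 2.62 hours.

2.62 hours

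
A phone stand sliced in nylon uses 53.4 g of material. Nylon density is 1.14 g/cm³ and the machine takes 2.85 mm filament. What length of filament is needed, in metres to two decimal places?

7.34 m

Volume = 53.4 g / 1.14 g·cm⁻³ = 46.8421 cm³ = 46842.1 mm³.
Cross-section of 2.85 mm filament: π·(2.85/2)² = 6.3794 mm².
L = V/A = 46842.1/6.3794 = 7342.71 mm → 7.34 m.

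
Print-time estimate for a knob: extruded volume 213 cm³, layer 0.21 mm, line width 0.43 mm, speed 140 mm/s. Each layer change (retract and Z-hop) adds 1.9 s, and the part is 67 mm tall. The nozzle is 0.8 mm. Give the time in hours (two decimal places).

4.85 hours

Extrusion cross-section = 0.21 × 0.43, so 0.0903 mm².
Path length: 213000 mm³ / 0.0903 mm² → 2358804 mm.
Extrusion time = 2358804 / 140, so 16848.6 s.
Number of layers: 67 / 0.21 → 320 (rounded up).
Layer-change overhead = 320 × 1.9, so 608 s.
Total = 16848.6 + 608 = 17456.6 s = 4.85 hours.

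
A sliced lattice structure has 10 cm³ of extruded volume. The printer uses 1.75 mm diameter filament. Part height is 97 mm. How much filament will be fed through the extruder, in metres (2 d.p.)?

A = π r² = π × 0.875² = 2.4053 mm².
Length = 10 cm³ / 2.4053 mm² = 10000 / 2.4053 = 4157.49 mm = 4.16 m.

4.16 m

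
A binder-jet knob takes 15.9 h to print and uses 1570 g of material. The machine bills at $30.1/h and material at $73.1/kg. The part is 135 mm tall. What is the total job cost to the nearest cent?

Time charge = 30.1 × 15.9 = $478.59.
Material charge: 73.1 × 1570/1000 → $114.767.
Job cost: 478.59 + 114.767 = 593.357 ≈ $593.36.

$593.36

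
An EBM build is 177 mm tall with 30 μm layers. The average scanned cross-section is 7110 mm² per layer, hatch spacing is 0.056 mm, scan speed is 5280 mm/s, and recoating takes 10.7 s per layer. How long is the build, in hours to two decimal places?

Number of layers: 177 / 0.03 → 5900 (rounded up).
Per-layer scan distance: 7110 / 0.056 → 126964.3 mm.
Beam time per layer = 126964.3 / 5280, so 24.0463 s.
Time per layer = 24.0463 + 10.7 = 34.7463 s.
Build time = 5900 × 34.7463 = 205003.17 s = 56.95 hours.

56.95 hours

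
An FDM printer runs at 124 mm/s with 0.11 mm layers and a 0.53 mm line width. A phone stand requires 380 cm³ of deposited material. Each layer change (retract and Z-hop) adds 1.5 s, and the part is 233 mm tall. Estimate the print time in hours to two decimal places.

Extrusion cross-section = 0.11 × 0.53, so 0.0583 mm².
Toolpath length = 380 cm³ / 0.0583 mm² = 380000 / 0.0583 = 6518010.3 mm.
Time extruding = 6518010.3 / 124 = 52564.6 s.
Layers = ⌈233/0.11⌉ = 2119.
Z-hop total = 2119 × 1.5, so 3178.5 s.
Altogether 52564.6 + 3178.5 = 55743.1 s, i.e. 15.48 hours.

15.48 hours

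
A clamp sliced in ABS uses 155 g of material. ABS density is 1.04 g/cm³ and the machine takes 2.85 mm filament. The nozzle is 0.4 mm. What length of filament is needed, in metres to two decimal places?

23.36 m

Extruded volume: 155/1.04 = 149.0385 cm³ (149038.5 mm³).
Filament cross-section = π × (2.85/2)² = 6.3794 mm².
Length = 149038.5 / 6.3794 = 23362.46 mm = 23.36 m.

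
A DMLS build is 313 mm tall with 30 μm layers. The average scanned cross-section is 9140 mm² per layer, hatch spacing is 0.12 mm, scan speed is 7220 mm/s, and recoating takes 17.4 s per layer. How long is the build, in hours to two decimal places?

81.01 hours

Layer count = ceil(313 / 0.03) = 10434.
Hatch length per layer = 9140 / 0.12 = 76166.7 mm.
Laser time per layer = 76166.7 / 7220 = 10.5494 s.
Per-layer time = 10.5494 + 17.4 = 27.9494 s.
10434 layers × 27.9494 s/layer = 291624.0396 s, i.e. 81.01 hours.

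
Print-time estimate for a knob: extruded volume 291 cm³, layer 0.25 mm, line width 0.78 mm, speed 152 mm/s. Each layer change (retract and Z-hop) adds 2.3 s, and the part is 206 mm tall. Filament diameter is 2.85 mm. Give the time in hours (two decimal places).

3.25 hours

Line area: 0.25 × 0.78 → 0.195 mm².
Toolpath length = 291 cm³ / 0.195 mm² = 291000 / 0.195 = 1492307.7 mm.
Time extruding = 1492307.7 / 152 = 9817.8 s.
Number of layers: 206 / 0.25 → 824 (rounded up).
Layer-change overhead: 824 × 2.3 → 1895.2 s.
Altogether 9817.8 + 1895.2 = 11713 s, i.e. 3.25 hours.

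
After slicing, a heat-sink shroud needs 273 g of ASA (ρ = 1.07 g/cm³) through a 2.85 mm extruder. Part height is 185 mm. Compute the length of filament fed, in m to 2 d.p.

39.99 m

Extruded volume: 273/1.07 = 255.1402 cm³ (255140.2 mm³).
Filament cross-section = π × (2.85/2)² = 6.3794 mm².
L = V/A = 255140.2/6.3794 = 39994.39 mm → 39.99 m.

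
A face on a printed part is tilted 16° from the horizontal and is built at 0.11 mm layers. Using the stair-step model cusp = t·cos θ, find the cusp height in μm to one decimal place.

105.7 μm

h_c = t·cos θ = 0.11 × 0.9613 = 0.105743 mm (105.7 μm).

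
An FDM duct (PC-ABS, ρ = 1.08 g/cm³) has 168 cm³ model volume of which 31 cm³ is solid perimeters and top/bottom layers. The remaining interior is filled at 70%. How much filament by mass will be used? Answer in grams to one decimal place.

Infill region = 168 − 31 = 137 cm³.
Infill deposited = 0.70 × 137 = 95.9 cm³.
Deposited volume = 31 + 95.9 = 126.9 cm³.
Mass: 126.9 × 1.08 → 137.052 g.

137.1 g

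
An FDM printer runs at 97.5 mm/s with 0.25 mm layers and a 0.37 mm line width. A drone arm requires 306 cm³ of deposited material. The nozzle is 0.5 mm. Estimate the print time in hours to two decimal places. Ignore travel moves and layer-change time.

9.42 hours

Line area = 0.25 × 0.37, so 0.0925 mm².
Path length: 306000 mm³ / 0.0925 mm² → 3308108.1 mm.
Time extruding = 3308108.1 / 97.5, so 33929.3 s.
In the requested units: 33929.3 s = 9.42 hours.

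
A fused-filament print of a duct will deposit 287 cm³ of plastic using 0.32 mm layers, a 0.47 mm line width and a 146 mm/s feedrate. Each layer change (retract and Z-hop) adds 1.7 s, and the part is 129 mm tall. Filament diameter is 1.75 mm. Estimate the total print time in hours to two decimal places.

3.82 hours

Line area = 0.32 × 0.47 = 0.1504 mm².
Path length: 287000 mm³ / 0.1504 mm² → 1908244.7 mm.
Time extruding = 1908244.7 / 146, so 13070.2 s.
Number of layers: 129 / 0.32 → 404 (rounded up).
Z-hop total: 404 × 1.7 → 686.8 s.
Altogether 13070.2 + 686.8 = 13757 s, i.e. 3.82 hours.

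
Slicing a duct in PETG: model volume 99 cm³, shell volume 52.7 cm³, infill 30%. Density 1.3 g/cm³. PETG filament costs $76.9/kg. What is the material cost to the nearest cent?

Interior volume = 99 − 52.7 = 46.3 cm³.
Infill volume = 0.30 × 46.3, so 13.89 cm³.
Deposited volume: 52.7 + 13.89 → 66.59 cm³.
Mass = 66.59 × 1.3, so 86.567 g.
Cost = 86.567 g / 1000 × $76.9/kg = $6.66.

$6.66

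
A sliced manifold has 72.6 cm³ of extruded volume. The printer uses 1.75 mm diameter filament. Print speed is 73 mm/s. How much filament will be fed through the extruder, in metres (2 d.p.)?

Cross-section of 1.75 mm filament: π·(1.75/2)² = 2.4053 mm².
Length = 72.6 cm³ / 2.4053 mm² = 72600 / 2.4053 = 30183.35 mm = 30.18 m.

30.18 m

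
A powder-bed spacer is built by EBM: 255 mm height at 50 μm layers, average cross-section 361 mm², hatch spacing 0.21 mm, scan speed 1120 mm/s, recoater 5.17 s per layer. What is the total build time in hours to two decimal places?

9.50 hours

Number of layers: 255 / 0.05 → 5100 (rounded up).
Scan path per layer = 361 / 0.21 = 1719 mm.
Scan time per layer = 1719 / 1120 = 1.5348 s.
Per-layer time = 1.5348 + 5.17 = 6.7048 s.
Total: 5100 × 6.7048 s = 34194.48 s → 9.50 hours.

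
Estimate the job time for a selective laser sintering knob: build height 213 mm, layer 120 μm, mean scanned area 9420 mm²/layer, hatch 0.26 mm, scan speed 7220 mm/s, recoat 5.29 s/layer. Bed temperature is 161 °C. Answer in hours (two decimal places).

Number of layers: 213 / 0.12 → 1775 (rounded up).
Per-layer scan distance = 9420 / 0.26 = 36230.8 mm.
Scan time per layer = 36230.8 / 7220 = 5.0181 s.
Time per layer: 5.0181 + 5.29 → 10.3081 s.
Build time = 1775 × 10.3081 = 18296.8775 s = 5.08 hours.

5.08 hours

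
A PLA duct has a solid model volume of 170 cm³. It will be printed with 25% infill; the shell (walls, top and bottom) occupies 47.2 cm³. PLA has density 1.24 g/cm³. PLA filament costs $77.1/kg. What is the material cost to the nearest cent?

$7.45

Volume inside the shell: 170 − 47.2 → 122.8 cm³.
Infill deposited: 0.25 × 122.8 → 30.7 cm³.
Total printed volume: 47.2 + 30.7 → 77.9 cm³.
Mass: 77.9 × 1.24 → 96.596 g.
Cost = 96.596 g / 1000 × $77.1/kg = $7.45.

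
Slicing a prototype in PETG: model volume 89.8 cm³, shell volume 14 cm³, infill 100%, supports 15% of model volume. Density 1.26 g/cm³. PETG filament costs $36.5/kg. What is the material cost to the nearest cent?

$4.75

Infill region: 89.8 − 14 → 75.8 cm³.
Deposited infill = 1.00 × 75.8, so 75.8 cm³.
Support = 0.15 × 89.8 = 13.47 cm³.
Total printed volume: 14 + 75.8 + 13.47 → 103.27 cm³.
Mass: 103.27 × 1.26 → 130.1202 g.
Cost = 130.1202 g / 1000 × $36.5/kg = $4.75.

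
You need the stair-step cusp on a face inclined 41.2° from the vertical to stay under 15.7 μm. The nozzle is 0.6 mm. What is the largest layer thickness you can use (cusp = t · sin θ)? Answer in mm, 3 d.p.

t = h_c / sin θ = 0.0157 / 0.6587 = 0.024 mm.

0.024 mm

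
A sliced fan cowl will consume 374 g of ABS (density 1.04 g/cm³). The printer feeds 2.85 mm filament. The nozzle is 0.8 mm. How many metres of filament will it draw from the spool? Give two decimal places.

56.37 m

Volume = 374 g / 1.04 g·cm⁻³ = 359.6154 cm³ = 359615.4 mm³.
Cross-section of 2.85 mm filament: π·(2.85/2)² = 6.3794 mm².
Length = 359615.4 / 6.3794 = 56371.35 mm = 56.37 m.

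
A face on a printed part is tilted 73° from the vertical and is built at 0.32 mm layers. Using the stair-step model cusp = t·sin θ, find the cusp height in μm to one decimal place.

306.0 μm

sin(73°) = 0.9563, so cusp = 0.32 × 0.9563 = 0.306016 mm → 306.0 μm.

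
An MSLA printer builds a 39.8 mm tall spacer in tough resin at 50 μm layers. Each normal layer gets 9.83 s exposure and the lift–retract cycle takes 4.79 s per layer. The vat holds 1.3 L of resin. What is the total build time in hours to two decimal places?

3.23 hours

Layer count = ceil(39.8 / 0.05) = 796.
Cycle time = 9.83 + 4.79 = 14.62 s.
Total = 796 × 14.62 = 11637.52 s = 3.23 hours.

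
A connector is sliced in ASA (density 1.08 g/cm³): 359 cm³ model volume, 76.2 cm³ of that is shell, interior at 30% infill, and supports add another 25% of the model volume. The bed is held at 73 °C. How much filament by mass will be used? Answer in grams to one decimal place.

270.9 g

Volume inside the shell = 359 − 76.2, so 282.8 cm³.
Deposited infill: 0.30 × 282.8 → 84.84 cm³.
Support = 0.25 × 359 = 89.75 cm³.
Total extruded: 76.2 + 84.84 + 89.75 → 250.79 cm³.
Mass = 250.79 × 1.08 = 270.8532 g.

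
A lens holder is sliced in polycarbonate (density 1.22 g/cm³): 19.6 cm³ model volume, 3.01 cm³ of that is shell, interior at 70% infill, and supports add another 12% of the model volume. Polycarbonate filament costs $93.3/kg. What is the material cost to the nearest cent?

$1.93

Infill region = 19.6 − 3.01, so 16.59 cm³.
Infill deposited: 0.70 × 16.59 → 11.613 cm³.
Support = 0.12 × 19.6, so 2.352 cm³.
Total extruded: 3.01 + 11.613 + 2.352 → 16.975 cm³.
Mass: 16.975 × 1.22 → 20.7095 g.
At $93.3/kg: 20.7095/1000 × 93.3 = $1.93.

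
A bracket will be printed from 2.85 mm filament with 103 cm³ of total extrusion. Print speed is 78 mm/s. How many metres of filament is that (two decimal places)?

Filament cross-section = π × (2.85/2)² = 6.3794 mm².
Length = 103 cm³ / 6.3794 mm² = 103000 / 6.3794 = 16145.72 mm = 16.15 m.

16.15 m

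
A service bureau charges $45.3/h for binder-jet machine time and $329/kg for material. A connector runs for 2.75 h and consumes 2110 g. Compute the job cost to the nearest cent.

$818.77

Machine-time cost = 45.3 × 2.75, so $124.575.
Material charge = 329 × 2110/1000, so $694.19.
Total = 124.575 + 694.19 = 818.765 ≈ $818.77.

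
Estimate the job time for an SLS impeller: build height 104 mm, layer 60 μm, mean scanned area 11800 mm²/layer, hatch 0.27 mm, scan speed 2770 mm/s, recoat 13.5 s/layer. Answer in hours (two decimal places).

14.10 hours

Layer count = ceil(104 / 0.06) = 1734.
Scan path per layer: 11800 / 0.27 → 43703.7 mm.
Scan time per layer = 43703.7 / 2770 = 15.7775 s.
Time per layer = 15.7775 + 13.5 = 29.2775 s.
1734 layers × 29.2775 s/layer = 50767.185 s, i.e. 14.10 hours.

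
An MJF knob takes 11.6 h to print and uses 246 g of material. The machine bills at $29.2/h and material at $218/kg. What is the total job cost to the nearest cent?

Time charge = 29.2 × 11.6, so $338.72.
Feedstock cost: 218 × 246/1000 → $53.628.
Total = 338.72 + 53.628 = 392.348 ≈ $392.35.

$392.35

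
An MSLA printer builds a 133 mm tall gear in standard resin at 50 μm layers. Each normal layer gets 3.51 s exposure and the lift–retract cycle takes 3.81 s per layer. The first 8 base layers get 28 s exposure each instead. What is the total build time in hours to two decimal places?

Layers = ⌈133/0.05⌉ = 2660.
Base layers = 8 × (28 + 3.81) = 254.48 s.
Regular layers: 2652 × (3.51 + 3.81) → 19412.64 s.
Total = 254.48 + 19412.64 = 19667.12 s = 5.46 hours.

5.46 hours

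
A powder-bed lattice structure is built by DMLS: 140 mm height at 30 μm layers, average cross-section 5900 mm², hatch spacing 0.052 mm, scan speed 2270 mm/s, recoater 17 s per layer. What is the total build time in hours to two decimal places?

86.84 hours

Number of layers: 140 / 0.03 → 4667 (rounded up).
Hatch length per layer = 5900 / 0.052, so 113461.5 mm.
Laser time per layer: 113461.5 / 2270 → 49.983 s.
Per-layer time = 49.983 + 17, so 66.983 s.
4667 layers × 66.983 s/layer = 312609.661 s, i.e. 86.84 hours.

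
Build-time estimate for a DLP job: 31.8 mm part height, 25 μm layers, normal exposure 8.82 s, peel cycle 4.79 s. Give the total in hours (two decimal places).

4.81 hours

Number of layers: 31.8 / 0.025 → 1272 (rounded up).
Cycle time = 8.82 + 4.79 = 13.61 s.
Total = 1272 × 13.61 = 17311.92 s = 4.81 hours.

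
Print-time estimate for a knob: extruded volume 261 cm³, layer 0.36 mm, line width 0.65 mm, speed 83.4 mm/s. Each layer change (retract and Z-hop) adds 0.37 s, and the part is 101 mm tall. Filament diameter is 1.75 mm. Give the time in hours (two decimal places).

Extrusion cross-section: 0.36 × 0.65 → 0.234 mm².
Total extruded path = 261000/0.234 = 1115384.6 mm.
Time extruding = 1115384.6 / 83.4 = 13373.9 s.
Number of layers: 101 / 0.36 → 281 (rounded up).
Non-print overhead = 281 × 0.37 = 103.97 s.
Total = 13373.9 + 103.97 = 13477.87 s = 3.74 hours.

3.74 hours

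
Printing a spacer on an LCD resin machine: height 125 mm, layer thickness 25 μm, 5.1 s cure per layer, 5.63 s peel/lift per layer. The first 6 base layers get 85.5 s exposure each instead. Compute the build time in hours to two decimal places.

Number of layers: 125 / 0.025 → 5000 (rounded up).
Base layers = 6 × (85.5 + 5.63), so 546.78 s.
Remaining layers: 4994 × (5.1 + 5.63) → 53585.62 s.
Total = 546.78 + 53585.62 = 54132.4 s = 15.04 hours.

15.04 hours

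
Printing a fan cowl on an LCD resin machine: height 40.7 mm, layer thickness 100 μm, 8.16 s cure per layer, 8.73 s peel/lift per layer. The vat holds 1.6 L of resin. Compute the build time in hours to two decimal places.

1.91 hours

Layer count = ceil(40.7 / 0.1) = 407.
Per-layer time: 8.16 + 8.73 → 16.89 s.
Build time: 407 × 16.89 s = 6874.23 s, i.e. 1.91 hours.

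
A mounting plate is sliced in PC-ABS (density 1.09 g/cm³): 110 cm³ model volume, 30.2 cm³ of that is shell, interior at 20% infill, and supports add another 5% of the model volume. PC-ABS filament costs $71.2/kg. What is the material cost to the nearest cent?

Volume inside the shell: 110 − 30.2 → 79.8 cm³.
Infill volume: 0.20 × 79.8 → 15.96 cm³.
Support = 0.05 × 110, so 5.5 cm³.
Total extruded = 30.2 + 15.96 + 5.5 = 51.66 cm³.
Mass = 51.66 × 1.09 = 56.3094 g.
At $71.2/kg: 56.3094/1000 × 71.2 = $4.01.

$4.01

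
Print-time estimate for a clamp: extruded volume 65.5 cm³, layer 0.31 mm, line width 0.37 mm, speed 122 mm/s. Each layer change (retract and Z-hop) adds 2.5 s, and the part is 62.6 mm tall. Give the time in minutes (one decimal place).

86.4 minutes

Bead cross-section = 0.31 × 0.37 = 0.1147 mm².
Path length: 65500 mm³ / 0.1147 mm² → 571054.9 mm.
Extrusion time = 571054.9 / 122 = 4680.8 s.
Number of layers: 62.6 / 0.31 → 202 (rounded up).
Non-print overhead = 202 × 2.5 = 505 s.
Total = 4680.8 + 505 = 5185.8 s = 86.4 minutes.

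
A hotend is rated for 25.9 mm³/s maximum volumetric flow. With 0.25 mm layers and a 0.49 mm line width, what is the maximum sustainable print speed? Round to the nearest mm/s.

211 mm/s

Bead cross-section = 0.25 × 0.49 = 0.1225 mm².
Max speed = 25.9 / 0.1225 = 211.43 ≈ 211 mm/s.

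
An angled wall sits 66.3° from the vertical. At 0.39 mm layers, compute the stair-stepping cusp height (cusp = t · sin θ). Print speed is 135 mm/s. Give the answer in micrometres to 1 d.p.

sin(66.3°) = 0.9157, so cusp = 0.39 × 0.9157 = 0.357123 mm → 357.1 μm.

357.1 μm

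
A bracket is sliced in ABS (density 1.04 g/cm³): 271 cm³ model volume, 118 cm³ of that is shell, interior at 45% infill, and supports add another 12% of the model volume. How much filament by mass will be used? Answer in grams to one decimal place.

Infill region = 271 − 118, so 153 cm³.
Infill deposited: 0.45 × 153 → 68.85 cm³.
Support: 0.12 × 271 → 32.52 cm³.
Total printed volume = 118 + 68.85 + 32.52, so 219.37 cm³.
Mass: 219.37 × 1.04 → 228.1448 g.

228.1 g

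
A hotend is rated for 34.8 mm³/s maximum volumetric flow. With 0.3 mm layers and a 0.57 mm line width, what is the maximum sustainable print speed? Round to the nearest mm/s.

Extrusion cross-section = 0.3 × 0.57, so 0.171 mm².
v_max = Q/A = 34.8/0.171 = 203.51 mm/s → 204 mm/s.

204 mm/s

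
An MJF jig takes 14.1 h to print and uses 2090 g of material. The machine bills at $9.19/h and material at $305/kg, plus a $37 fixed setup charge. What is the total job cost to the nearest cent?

Time charge = 9.19 × 14.1, so $129.579.
Feedstock cost: 305 × 2090/1000 → $637.45.
Total = 129.579 + 637.45 + 37 = 804.029 ≈ $804.03.

$804.03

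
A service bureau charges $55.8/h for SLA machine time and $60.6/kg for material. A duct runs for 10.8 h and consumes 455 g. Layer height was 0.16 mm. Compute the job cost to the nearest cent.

$630.21

Machine cost: 55.8 × 10.8 → $602.64.
Feedstock cost: 60.6 × 455/1000 → $27.573.
Total = 602.64 + 27.573 = 630.213 ≈ $630.21.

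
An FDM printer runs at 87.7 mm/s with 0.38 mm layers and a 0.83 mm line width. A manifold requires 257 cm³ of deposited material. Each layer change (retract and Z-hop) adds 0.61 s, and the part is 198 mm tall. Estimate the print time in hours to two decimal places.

Extrusion cross-section = 0.38 × 0.83 = 0.3154 mm².
Total extruded path = 257000/0.3154 = 814838.3 mm.
Print-move time = 814838.3 / 87.7, so 9291.2 s.
Layer count = ceil(198 / 0.38) = 522.
Non-print overhead = 522 × 0.61, so 318.42 s.
Total = 9291.2 + 318.42 = 9609.62 s = 2.67 hours.

2.67 hours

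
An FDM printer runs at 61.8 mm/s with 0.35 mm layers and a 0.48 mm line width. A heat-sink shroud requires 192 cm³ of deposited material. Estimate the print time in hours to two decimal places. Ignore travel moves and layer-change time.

Line area: 0.35 × 0.48 → 0.168 mm².
Path length: 192000 mm³ / 0.168 mm² → 1142857.1 mm.
Print-move time = 1142857.1 / 61.8 = 18492.8 s.
18492.8 s = 5.14 hours.

5.14 hours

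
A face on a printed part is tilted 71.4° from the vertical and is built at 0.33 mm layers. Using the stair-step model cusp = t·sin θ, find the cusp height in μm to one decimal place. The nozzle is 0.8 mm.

312.8 μm

sin(71.4°) = 0.9478, so cusp = 0.33 × 0.9478 = 0.312774 mm → 312.8 μm.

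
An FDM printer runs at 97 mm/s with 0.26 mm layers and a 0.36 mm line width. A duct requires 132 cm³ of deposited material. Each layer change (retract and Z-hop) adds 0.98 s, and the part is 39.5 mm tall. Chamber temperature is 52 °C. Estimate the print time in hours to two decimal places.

4.08 hours

Extrusion cross-section = 0.26 × 0.36, so 0.0936 mm².
Path length: 132000 mm³ / 0.0936 mm² → 1410256.4 mm.
Print-move time = 1410256.4 / 97, so 14538.7 s.
Layer count = ceil(39.5 / 0.26) = 152.
Layer-change overhead = 152 × 0.98, so 148.96 s.
Altogether 14538.7 + 148.96 = 14687.66 s, i.e. 4.08 hours.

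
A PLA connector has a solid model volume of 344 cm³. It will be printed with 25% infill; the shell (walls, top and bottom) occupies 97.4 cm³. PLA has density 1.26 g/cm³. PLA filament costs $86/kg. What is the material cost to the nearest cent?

Volume inside the shell: 344 − 97.4 → 246.6 cm³.
Infill volume = 0.25 × 246.6 = 61.65 cm³.
Deposited volume = 97.4 + 61.65 = 159.05 cm³.
Mass = 159.05 × 1.26 = 200.403 g.
Cost = 200.403 g / 1000 × $86/kg = $17.23.

$17.23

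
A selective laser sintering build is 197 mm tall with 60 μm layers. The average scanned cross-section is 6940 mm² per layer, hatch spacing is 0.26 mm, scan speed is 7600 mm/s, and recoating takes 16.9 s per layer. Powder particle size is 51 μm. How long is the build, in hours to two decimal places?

18.62 hours

Number of layers: 197 / 0.06 → 3284 (rounded up).
Scan path per layer: 6940 / 0.26 → 26692.3 mm.
Laser time per layer = 26692.3 / 7600, so 3.5121 s.
Per-layer time = 3.5121 + 16.9, so 20.4121 s.
Total: 3284 × 20.4121 s = 67033.3364 s → 18.62 hours.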